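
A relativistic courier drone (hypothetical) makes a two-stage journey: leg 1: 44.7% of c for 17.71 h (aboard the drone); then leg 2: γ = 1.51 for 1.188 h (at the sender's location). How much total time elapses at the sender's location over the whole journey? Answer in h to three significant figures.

Δt = 21.0 h

Leg 1: β = 0.447; γ = 1/√(1 − 0.447²) = 1/√0.8002 = 1.118; Δt_1 = 1.118 × 17.71 = 19.80 h.
Leg 2: 1.188 h is already measured at the sender's location.
Total: 19.80 + 1.188 h.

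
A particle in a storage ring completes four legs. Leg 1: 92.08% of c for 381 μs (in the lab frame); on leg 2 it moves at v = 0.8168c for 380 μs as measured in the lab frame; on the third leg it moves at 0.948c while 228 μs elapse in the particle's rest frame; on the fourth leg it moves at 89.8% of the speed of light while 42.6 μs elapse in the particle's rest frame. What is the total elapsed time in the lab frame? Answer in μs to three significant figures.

Δt = 1570 μs

Leg 1: 381 μs is already measured in the lab frame.
Leg 2: 380 μs is already measured in the lab frame.
Leg 3: γ = 1/√(1 − 0.948²) = 1/√0.1013 = 3.142; Δt_3 = 3.142 × 228 = 716.4 μs.
Leg 4: β = 0.898; γ = 1/√(1 − 0.898²) = 1/√0.1936 = 2.273; Δt_4 = 2.273 × 42.6 = 96.82 μs.
Total: 381.0 + 380.0 + 716.4 + 96.82 μs.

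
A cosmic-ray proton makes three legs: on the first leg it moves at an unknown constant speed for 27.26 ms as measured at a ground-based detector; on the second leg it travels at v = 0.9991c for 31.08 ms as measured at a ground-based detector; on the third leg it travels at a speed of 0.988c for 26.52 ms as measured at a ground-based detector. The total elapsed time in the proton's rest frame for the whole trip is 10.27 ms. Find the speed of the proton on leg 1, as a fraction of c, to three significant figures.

Leg 1: speed unknown; τ_1 = 27.26/γ_1.
Leg 2: γ = 1/√(1 − 0.9991²) = 1/√0.001799 = 23.58; τ_2 = 31.08/23.58 = 1.318 ms.
Leg 3: γ = 1/√(1 − 0.988²) = 1/√0.02386 = 6.474; τ_3 = 26.52/6.474 = 4.096 ms.
Total proper time: τ_1 + 1.318 + 4.096 = 10.27, so τ_1 = 10.27 − 5.414 = 4.856 ms.
γ_1 = 27.26/4.856 = 5.614; β = √(1 − 1/γ²) = √0.9683.

β = 0.984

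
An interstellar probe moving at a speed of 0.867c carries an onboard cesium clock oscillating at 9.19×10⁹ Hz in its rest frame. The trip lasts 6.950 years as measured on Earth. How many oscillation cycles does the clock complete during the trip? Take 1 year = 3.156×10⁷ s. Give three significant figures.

γ = 1/√(1 − 0.867²) = 1/√0.2483 = 2.007
The oscillator's own cycle count is N = f × τ where τ is the proper time aboard the probe. τ = Δt/γ = 6.950/2.007 = 3.463 years = 1.093×10⁸ s.
N = 9.19×10⁹ × 1.093×10⁸ = 1.004×10¹⁸.

N = 1.00×10¹⁸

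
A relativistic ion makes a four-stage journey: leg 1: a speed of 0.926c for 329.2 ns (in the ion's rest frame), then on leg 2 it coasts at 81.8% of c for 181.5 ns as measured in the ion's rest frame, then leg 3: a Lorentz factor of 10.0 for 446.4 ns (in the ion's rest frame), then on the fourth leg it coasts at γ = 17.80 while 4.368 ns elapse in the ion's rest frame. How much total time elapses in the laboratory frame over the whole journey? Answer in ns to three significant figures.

Leg 1: γ = 1/√(1 − 0.926²) = 1/√0.1425 = 2.649; Δt_1 = 2.649 × 329.2 = 872.0 ns.
Leg 2: β = 0.818; γ = 1/√(1 − 0.818²) = 1/√0.3309 = 1.738; Δt_2 = 1.738 × 181.5 = 315.5 ns.
Leg 3: γ = 10.0; Δt_3 = 10.00 × 446.4 = 4464 ns.
Leg 4: γ = 17.80; Δt_4 = 17.80 × 4.368 = 77.75 ns.
Total: 872.0 + 315.5 + 4464 + 77.75 ns.

Δt = 5730 ns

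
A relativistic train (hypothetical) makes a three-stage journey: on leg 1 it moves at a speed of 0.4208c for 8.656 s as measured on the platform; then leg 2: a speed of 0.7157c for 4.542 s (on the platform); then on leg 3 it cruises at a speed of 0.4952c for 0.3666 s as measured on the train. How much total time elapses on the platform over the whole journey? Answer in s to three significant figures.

Leg 1: 8.656 s is already measured on the platform.
Leg 2: 4.542 s is already measured on the platform.
Leg 3: γ = 1/√(1 − 0.4952²) = 1/√0.7548 = 1.151; Δt_3 = 1.151 × 0.3666 = 0.4220 s.
Total: 8.656 + 4.542 + 0.4220 s.

Δt = 13.6 s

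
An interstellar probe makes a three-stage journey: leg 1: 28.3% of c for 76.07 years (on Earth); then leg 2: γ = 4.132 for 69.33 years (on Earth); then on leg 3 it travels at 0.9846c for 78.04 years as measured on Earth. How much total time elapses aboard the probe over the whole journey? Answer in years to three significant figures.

Leg 1: β = 0.283; γ = 1/√(1 − 0.283²) = 1/√0.9199 = 1.043; τ_1 = 76.07/1.043 = 72.96 years.
Leg 2: γ = 4.132; τ_2 = 69.33/4.132 = 16.78 years.
Leg 3: γ = 1/√(1 − 0.9846²) = 1/√0.03056 = 5.720; τ_3 = 78.04/5.720 = 13.64 years.
Total: 72.96 + 16.78 + 13.64 years.

τ = 103 years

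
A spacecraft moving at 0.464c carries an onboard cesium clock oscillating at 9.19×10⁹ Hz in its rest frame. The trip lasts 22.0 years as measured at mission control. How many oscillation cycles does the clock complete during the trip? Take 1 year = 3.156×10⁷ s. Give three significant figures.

γ = 1/√(1 − 0.464²) = 1/√0.7847 = 1.129
The oscillator's own cycle count is N = f × τ where τ is the proper time aboard the spacecraft. τ = Δt/γ = 22.0/1.129 = 19.49 years = 6.151×10⁸ s.
N = 9.19×10⁹ × 6.151×10⁸ = 5.652×10¹⁸.

N = 5.65×10¹⁸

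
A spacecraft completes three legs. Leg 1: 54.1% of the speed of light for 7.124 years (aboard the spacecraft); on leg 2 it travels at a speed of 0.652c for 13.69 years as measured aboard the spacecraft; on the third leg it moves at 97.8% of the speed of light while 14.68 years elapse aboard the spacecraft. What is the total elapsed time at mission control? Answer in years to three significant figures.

Leg 1: β = 0.541; γ = 1/√(1 − 0.541²) = 1/√0.7073 = 1.189; Δt_1 = 1.189 × 7.124 = 8.471 years.
Leg 2: γ = 1/√(1 − 0.652²) = 1/√0.5749 = 1.319; Δt_2 = 1.319 × 13.69 = 18.06 years.
Leg 3: β = 0.978; γ = 1/√(1 − 0.978²) = 1/√0.04352 = 4.794; Δt_3 = 4.794 × 14.68 = 70.37 years.
Total: 8.471 + 18.06 + 70.37 years.

Δt = 96.9 years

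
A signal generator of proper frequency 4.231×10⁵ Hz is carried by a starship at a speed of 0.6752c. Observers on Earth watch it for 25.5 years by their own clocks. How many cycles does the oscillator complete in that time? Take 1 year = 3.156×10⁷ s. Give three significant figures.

N = 2.51×10¹⁴

γ = 1/√(1 − 0.6752²) = 1/√0.5441 = 1.356
During 25.5 years of lab time, the oscillator's proper time advances by τ = Δt/γ = 25.5/1.356 = 18.81 years = 5.936×10⁸ s.
N = f × τ = 4.231×10⁵ × 5.936×10⁸ = 2.512×10¹⁴.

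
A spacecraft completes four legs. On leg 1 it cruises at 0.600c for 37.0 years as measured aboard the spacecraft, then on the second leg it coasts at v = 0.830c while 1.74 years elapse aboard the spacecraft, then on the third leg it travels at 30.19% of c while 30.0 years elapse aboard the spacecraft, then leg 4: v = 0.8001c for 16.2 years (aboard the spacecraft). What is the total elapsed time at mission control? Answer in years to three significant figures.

Δt = 108 years

Leg 1: γ = 1/√(1 − 0.600²) = 5/4 = 1.250; Δt_1 = 1.250 × 37.0 = 46.25 years.
Leg 2: γ = 1/√(1 − 0.830²) = 1/√0.3111 = 1.793; Δt_2 = 1.793 × 1.74 = 3.120 years.
Leg 3: β = 0.3019; γ = 1/√(1 − 0.3019²) = 1/√0.9089 = 1.049; Δt_3 = 1.049 × 30.0 = 31.47 years.
Leg 4: γ = 1/√(1 − 0.8001²) = 1/√0.3598 = 1.667; Δt_4 = 1.667 × 16.2 = 27.01 years.
Total: 46.25 + 3.120 + 31.47 + 27.01 years.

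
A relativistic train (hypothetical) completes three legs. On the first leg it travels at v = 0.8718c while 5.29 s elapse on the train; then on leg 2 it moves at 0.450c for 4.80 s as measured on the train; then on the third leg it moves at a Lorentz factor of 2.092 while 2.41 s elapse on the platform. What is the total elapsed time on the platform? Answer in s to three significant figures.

Leg 1: γ = 1/√(1 − 0.8718²) = 1/√0.2400 = 2.041; Δt_1 = 2.041 × 5.29 = 10.80 s.
Leg 2: γ = 1/√(1 − 0.450²) = 1/√0.7975 = 1.120; Δt_2 = 1.120 × 4.80 = 5.375 s.
Leg 3: 2.41 s is already measured on the platform.
Total: 10.80 + 5.375 + 2.410 s.

Δt = 18.6 s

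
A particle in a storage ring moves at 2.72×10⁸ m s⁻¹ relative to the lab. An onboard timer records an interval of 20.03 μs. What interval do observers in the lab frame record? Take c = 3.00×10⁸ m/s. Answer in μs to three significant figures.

Δt = 47.5 μs

β = 2.72×10⁸/3.00×10⁸ = 0.9067; γ = 1/√(1 − 0.9067²) = 2.371
The interval measured in the particle's rest frame is the proper time (both events occur at the same place in that frame); the lab-frame interval is Δt = γτ = 2.371 × 20.03 μs.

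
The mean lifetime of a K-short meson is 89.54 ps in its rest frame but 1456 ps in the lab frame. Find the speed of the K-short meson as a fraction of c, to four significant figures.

β = 0.9981

γ = Δt/τ₀ = 1456/89.54 = 16.26
β = √(1 − 1/γ²) = √(1 − 0.003782) = √0.9962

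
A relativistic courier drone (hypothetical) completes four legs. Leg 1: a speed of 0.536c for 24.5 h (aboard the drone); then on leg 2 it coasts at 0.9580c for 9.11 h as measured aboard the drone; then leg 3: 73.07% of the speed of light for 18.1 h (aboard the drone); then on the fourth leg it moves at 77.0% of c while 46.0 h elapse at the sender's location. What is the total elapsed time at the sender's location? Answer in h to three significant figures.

Leg 1: γ = 1/√(1 − 0.536²) = 1/√0.7127 = 1.185; Δt_1 = 1.185 × 24.5 = 29.02 h.
Leg 2: γ = 1/√(1 − 0.9580²) = 1/√0.08224 = 3.487; Δt_2 = 3.487 × 9.11 = 31.77 h.
Leg 3: β = 0.7307; γ = 1/√(1 − 0.7307²) = 1/√0.4661 = 1.465; Δt_3 = 1.465 × 18.1 = 26.51 h.
Leg 4: 46.0 h is already measured at the sender's location.
Total: 29.02 + 31.77 + 26.51 + 46.00 h.

Δt = 133 h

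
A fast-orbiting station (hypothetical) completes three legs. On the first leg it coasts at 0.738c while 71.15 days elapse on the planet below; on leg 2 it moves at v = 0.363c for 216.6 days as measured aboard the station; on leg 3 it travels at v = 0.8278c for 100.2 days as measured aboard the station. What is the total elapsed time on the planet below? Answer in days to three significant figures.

Leg 1: 71.15 days is already measured on the planet below.
Leg 2: γ = 1/√(1 − 0.363²) = 1/√0.8682 = 1.073; Δt_2 = 1.073 × 216.6 = 232.5 days.
Leg 3: γ = 1/√(1 − 0.8278²) = 1/√0.3147 = 1.782; Δt_3 = 1.782 × 100.2 = 178.6 days.
Total: 71.15 + 232.5 + 178.6 days.

Δt = 482 days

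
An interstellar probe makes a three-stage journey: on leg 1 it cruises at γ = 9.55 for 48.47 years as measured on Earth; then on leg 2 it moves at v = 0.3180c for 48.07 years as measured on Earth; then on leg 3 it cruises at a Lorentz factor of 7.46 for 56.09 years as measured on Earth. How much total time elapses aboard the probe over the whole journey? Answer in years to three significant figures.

Leg 1: γ = 9.55; τ_1 = 48.47/9.550 = 5.075 years.
Leg 2: γ = 1/√(1 − 0.3180²) = 1/√0.8989 = 1.055; τ_2 = 48.07/1.055 = 45.57 years.
Leg 3: γ = 7.46; τ_3 = 56.09/7.460 = 7.519 years.
Total: 5.075 + 45.57 + 7.519 years.

τ = 58.2 years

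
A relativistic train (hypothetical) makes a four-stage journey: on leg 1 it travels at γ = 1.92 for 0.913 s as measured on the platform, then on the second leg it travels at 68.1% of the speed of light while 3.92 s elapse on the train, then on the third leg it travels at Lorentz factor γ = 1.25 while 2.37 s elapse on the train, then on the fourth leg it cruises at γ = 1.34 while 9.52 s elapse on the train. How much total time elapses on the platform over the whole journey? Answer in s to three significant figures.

Leg 1: 0.913 s is already measured on the platform.
Leg 2: β = 0.681; γ = 1/√(1 − 0.681²) = 1/√0.5362 = 1.366; Δt_2 = 1.366 × 3.92 = 5.353 s.
Leg 3: γ = 1.25; Δt_3 = 1.250 × 2.37 = 2.963 s.
Leg 4: γ = 1.34; Δt_4 = 1.340 × 9.52 = 12.76 s.
Total: 0.9130 + 5.353 + 2.963 + 12.76 s.

Δt = 22.0 s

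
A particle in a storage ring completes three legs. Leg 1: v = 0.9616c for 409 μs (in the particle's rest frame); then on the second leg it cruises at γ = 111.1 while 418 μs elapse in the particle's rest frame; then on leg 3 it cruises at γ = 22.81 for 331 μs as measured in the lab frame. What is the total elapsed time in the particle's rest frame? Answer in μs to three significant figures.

Leg 1: 409 μs is already measured in the particle's rest frame.
Leg 2: 418 μs is already measured in the particle's rest frame.
Leg 3: γ = 22.81; τ_3 = 331/22.81 = 14.51 μs.
Total: 409.0 + 418.0 + 14.51 μs.

τ = 842 μs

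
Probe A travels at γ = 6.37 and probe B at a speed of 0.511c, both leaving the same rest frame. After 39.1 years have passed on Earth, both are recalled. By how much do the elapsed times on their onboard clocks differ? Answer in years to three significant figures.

A: γ = 6.37; τ_A = 39.1/6.370 = 6.138 years.
B: γ = 1/√(1 − 0.511²) = 1/√0.7389 = 1.163; τ_B = 39.1/1.163 = 33.61 years.

|τ_A − τ_B| = 27.5 years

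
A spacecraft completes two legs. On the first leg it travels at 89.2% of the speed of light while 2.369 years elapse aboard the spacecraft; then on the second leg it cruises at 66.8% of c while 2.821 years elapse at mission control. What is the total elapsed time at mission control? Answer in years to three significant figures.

Δt = 8.06 years

Leg 1: β = 0.892; γ = 1/√(1 − 0.892²) = 1/√0.2043 = 2.212; Δt_1 = 2.212 × 2.369 = 5.241 years.
Leg 2: 2.821 years is already measured at mission control.
Total: 5.241 + 2.821 years.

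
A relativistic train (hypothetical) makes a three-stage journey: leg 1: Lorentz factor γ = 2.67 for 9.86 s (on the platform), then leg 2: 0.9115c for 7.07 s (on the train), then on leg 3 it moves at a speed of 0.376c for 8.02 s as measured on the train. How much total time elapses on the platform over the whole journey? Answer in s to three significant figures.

Leg 1: 9.86 s is already measured on the platform.
Leg 2: γ = 1/√(1 − 0.9115²) = 1/√0.1692 = 2.431; Δt_2 = 2.431 × 7.07 = 17.19 s.
Leg 3: γ = 1/√(1 − 0.376²) = 1/√0.8586 = 1.079; Δt_3 = 1.079 × 8.02 = 8.655 s.
Total: 9.860 + 17.19 + 8.655 s.

Δt = 35.7 s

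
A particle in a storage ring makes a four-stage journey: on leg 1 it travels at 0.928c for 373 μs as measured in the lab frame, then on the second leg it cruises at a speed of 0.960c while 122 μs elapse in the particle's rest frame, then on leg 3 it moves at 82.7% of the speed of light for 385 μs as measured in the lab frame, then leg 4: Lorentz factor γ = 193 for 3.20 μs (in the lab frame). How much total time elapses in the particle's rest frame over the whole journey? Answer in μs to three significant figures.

Leg 1: γ = 1/√(1 − 0.928²) = 1/√0.1388 = 2.684; τ_1 = 373/2.684 = 139.0 μs.
Leg 2: 122 μs is already measured in the particle's rest frame.
Leg 3: β = 0.827; γ = 1/√(1 − 0.827²) = 1/√0.3161 = 1.779; τ_3 = 385/1.779 = 216.4 μs.
Leg 4: γ = 193; τ_4 = 3.20/193.0 = 0.01658 μs.
Total: 139.0 + 122.0 + 216.4 + 0.01658 μs.

τ = 477 μs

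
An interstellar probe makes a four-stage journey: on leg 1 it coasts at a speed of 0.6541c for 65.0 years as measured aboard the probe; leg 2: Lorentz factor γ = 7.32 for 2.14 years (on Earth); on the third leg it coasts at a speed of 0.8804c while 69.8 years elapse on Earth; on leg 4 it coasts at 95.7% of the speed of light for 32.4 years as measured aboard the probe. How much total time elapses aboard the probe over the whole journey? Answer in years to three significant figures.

τ = 131 years

Leg 1: 65.0 years is already measured aboard the probe.
Leg 2: γ = 7.32; τ_2 = 2.14/7.320 = 0.2923 years.
Leg 3: γ = 1/√(1 − 0.8804²) = 1/√0.2249 = 2.109; τ_3 = 69.8/2.109 = 33.10 years.
Leg 4: 32.4 years is already measured aboard the probe.
Total: 65.00 + 0.2923 + 33.10 + 32.40 years.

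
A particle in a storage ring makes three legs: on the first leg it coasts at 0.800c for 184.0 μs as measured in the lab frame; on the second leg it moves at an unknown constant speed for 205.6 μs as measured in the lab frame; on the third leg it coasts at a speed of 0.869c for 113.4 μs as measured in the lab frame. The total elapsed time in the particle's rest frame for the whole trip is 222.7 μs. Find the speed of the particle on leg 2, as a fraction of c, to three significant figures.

Leg 1: γ = 1/√(1 − 0.800²) = 5/3 ≈ 1.667; τ_1 = 184.0/1.667 = 110.4 μs.
Leg 2: speed unknown; τ_2 = 205.6/γ_2.
Leg 3: γ = 1/√(1 − 0.869²) = 1/√0.2448 = 2.021; τ_3 = 113.4/2.021 = 56.11 μs.
Total proper time: 110.4 + τ_2 + 56.11 = 222.7, so τ_2 = 222.7 − 166.5 = 56.19 μs.
γ_2 = 205.6/56.19 = 3.659; β = √(1 − 1/γ²) = √0.9253.

β = 0.962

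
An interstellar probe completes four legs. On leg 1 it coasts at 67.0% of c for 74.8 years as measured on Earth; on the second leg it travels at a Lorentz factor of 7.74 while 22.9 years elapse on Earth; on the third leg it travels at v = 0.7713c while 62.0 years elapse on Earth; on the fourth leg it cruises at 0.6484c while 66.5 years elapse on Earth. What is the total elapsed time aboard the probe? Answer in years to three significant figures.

τ = 149 years

Leg 1: β = 0.670; γ = 1/√(1 − 0.670²) = 1/√0.5511 = 1.347; τ_1 = 74.8/1.347 = 55.53 years.
Leg 2: γ = 7.74; τ_2 = 22.9/7.740 = 2.959 years.
Leg 3: γ = 1/√(1 − 0.7713²) = 1/√0.4051 = 1.571; τ_3 = 62.0/1.571 = 39.46 years.
Leg 4: γ = 1/√(1 − 0.6484²) = 1/√0.5796 = 1.314; τ_4 = 66.5/1.314 = 50.63 years.
Total: 55.53 + 2.959 + 39.46 + 50.63 years.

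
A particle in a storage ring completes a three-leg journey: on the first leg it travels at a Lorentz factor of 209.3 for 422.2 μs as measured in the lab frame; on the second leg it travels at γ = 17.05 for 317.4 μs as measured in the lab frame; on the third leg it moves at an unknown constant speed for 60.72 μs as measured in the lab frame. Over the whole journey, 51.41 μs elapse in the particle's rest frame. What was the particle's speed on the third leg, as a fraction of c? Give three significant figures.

Leg 1: γ = 209.3; τ_1 = 422.2/209.3 = 2.017 μs.
Leg 2: γ = 17.05; τ_2 = 317.4/17.05 = 18.62 μs.
Leg 3: speed unknown; τ_3 = 60.72/γ_3.
Total proper time: 2.017 + 18.62 + τ_3 = 51.41, so τ_3 = 51.41 − 20.63 = 30.78 μs.
γ_3 = 60.72/30.78 = 1.973; β = √(1 − 1/γ²) = √0.7431.

β = 0.862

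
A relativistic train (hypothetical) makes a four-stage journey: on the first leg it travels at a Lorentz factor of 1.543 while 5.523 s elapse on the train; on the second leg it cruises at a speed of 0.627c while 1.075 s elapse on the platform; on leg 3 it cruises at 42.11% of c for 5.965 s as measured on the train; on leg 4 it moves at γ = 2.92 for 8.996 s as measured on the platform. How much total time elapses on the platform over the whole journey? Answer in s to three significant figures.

Leg 1: γ = 1.543; Δt_1 = 1.543 × 5.523 = 8.522 s.
Leg 2: 1.075 s is already measured on the platform.
Leg 3: β = 0.4211; γ = 1/√(1 − 0.4211²) = 1/√0.8227 = 1.103; Δt_3 = 1.103 × 5.965 = 6.577 s.
Leg 4: 8.996 s is already measured on the platform.
Total: 8.522 + 1.075 + 6.577 + 8.996 s.

Δt = 25.2 s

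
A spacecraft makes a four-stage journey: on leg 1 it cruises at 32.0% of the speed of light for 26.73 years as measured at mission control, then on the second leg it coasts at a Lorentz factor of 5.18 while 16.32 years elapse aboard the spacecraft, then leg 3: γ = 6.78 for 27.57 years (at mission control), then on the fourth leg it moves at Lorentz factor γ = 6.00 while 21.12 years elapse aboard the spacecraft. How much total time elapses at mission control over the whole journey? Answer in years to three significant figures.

Leg 1: 26.73 years is already measured at mission control.
Leg 2: γ = 5.18; Δt_2 = 5.180 × 16.32 = 84.54 years.
Leg 3: 27.57 years is already measured at mission control.
Leg 4: γ = 6.00; Δt_4 = 6.000 × 21.12 = 126.7 years.
Total: 26.73 + 84.54 + 27.57 + 126.7 years.

Δt = 266 years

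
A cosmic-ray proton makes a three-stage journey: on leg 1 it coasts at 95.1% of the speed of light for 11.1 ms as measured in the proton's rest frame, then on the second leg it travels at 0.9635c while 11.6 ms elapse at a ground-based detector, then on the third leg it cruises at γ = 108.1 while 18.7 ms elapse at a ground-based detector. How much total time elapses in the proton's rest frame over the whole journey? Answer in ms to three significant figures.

Leg 1: 11.1 ms is already measured in the proton's rest frame.
Leg 2: γ = 1/√(1 − 0.9635²) = 1/√0.07167 = 3.735; τ_2 = 11.6/3.735 = 3.105 ms.
Leg 3: γ = 108.1; τ_3 = 18.7/108.1 = 0.1730 ms.
Total: 11.10 + 3.105 + 0.1730 ms.

τ = 14.4 ms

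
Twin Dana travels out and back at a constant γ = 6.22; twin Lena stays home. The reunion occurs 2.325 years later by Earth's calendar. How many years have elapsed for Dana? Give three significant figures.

τ = 0.374 years

γ = 6.22
Dana's clock measures proper time along the trip: τ = Δt/γ = 2.325/6.220 years.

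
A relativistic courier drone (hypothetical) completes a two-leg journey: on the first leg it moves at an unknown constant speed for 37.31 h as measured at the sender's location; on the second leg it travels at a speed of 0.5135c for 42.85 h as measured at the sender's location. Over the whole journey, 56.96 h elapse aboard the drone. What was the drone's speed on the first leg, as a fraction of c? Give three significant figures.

β = 0.841

Leg 1: speed unknown; τ_1 = 37.31/γ_1.
Leg 2: γ = 1/√(1 − 0.5135²) = 1/√0.7363 = 1.165; τ_2 = 42.85/1.165 = 36.77 h.
Total proper time: τ_1 + 36.77 = 56.96, so τ_1 = 56.96 − 36.77 = 20.19 h.
γ_1 = 37.31/20.19 = 1.848; β = √(1 − 1/γ²) = √0.7071.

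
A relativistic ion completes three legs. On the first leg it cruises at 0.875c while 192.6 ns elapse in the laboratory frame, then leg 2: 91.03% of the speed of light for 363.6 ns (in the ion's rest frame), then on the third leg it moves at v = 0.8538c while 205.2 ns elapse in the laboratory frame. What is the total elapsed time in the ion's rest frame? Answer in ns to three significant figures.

Leg 1: γ = 1/√(1 − 0.875²) = 1/√0.2344 = 2.066; τ_1 = 192.6/2.066 = 93.24 ns.
Leg 2: 363.6 ns is already measured in the ion's rest frame.
Leg 3: γ = 1/√(1 − 0.8538²) = 1/√0.2710 = 1.921; τ_3 = 205.2/1.921 = 106.8 ns.
Total: 93.24 + 363.6 + 106.8 ns.

τ = 564 ns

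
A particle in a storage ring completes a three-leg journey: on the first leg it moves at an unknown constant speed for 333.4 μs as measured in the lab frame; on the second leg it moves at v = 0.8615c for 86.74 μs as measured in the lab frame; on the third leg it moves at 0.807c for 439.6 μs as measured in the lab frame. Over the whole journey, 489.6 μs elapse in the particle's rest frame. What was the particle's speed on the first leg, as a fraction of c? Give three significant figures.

β = 0.830

Leg 1: speed unknown; τ_1 = 333.4/γ_1.
Leg 2: γ = 1/√(1 − 0.8615²) = 1/√0.2578 = 1.969; τ_2 = 86.74/1.969 = 44.04 μs.
Leg 3: γ = 1/√(1 − 0.807²) = 1/√0.3488 = 1.693; τ_3 = 439.6/1.693 = 259.6 μs.
Total proper time: τ_1 + 44.04 + 259.6 = 489.6, so τ_1 = 489.6 − 303.6 = 186.0 μs.
γ_1 = 333.4/186.0 = 1.793; β = √(1 − 1/γ²) = √0.6889.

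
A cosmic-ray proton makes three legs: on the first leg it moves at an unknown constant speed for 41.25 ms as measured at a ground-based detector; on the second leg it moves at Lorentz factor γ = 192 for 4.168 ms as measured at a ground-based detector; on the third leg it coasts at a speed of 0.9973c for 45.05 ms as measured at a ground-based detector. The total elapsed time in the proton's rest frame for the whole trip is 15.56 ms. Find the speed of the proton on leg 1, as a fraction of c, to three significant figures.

Leg 1: speed unknown; τ_1 = 41.25/γ_1.
Leg 2: γ = 192; τ_2 = 4.168/192.0 = 0.02171 ms.
Leg 3: γ = 1/√(1 − 0.9973²) = 1/√0.005393 = 13.62; τ_3 = 45.05/13.62 = 3.308 ms.
Total proper time: τ_1 + 0.02171 + 3.308 = 15.56, so τ_1 = 15.56 − 3.330 = 12.23 ms.
γ_1 = 41.25/12.23 = 3.373; β = √(1 − 1/γ²) = √0.9121.

β = 0.955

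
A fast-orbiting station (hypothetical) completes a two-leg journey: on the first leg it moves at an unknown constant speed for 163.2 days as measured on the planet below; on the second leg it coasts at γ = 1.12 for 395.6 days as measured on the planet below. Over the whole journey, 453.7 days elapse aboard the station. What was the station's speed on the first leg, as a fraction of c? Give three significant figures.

β = 0.788

Leg 1: speed unknown; τ_1 = 163.2/γ_1.
Leg 2: γ = 1.12; τ_2 = 395.6/1.120 = 353.2 days.
Total proper time: τ_1 + 353.2 = 453.7, so τ_1 = 453.7 − 353.2 = 100.5 days.
γ_1 = 163.2/100.5 = 1.624; β = √(1 − 1/γ²) = √0.6209.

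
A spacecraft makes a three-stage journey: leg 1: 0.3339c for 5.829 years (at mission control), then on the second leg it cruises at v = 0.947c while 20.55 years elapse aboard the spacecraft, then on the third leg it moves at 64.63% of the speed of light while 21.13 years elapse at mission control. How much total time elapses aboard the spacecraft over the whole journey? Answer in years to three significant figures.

τ = 42.2 years

Leg 1: γ = 1/√(1 − 0.3339²) = 1/√0.8885 = 1.061; τ_1 = 5.829/1.061 = 5.494 years.
Leg 2: 20.55 years is already measured aboard the spacecraft.
Leg 3: β = 0.6463; γ = 1/√(1 − 0.6463²) = 1/√0.5823 = 1.310; τ_3 = 21.13/1.310 = 16.12 years.
Total: 5.494 + 20.55 + 16.12 years.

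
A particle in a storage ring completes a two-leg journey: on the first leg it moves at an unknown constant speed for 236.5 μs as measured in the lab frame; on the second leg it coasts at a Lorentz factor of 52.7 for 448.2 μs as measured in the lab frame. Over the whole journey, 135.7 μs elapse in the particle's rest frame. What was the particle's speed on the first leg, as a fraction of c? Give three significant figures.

β = 0.843

Leg 1: speed unknown; τ_1 = 236.5/γ_1.
Leg 2: γ = 52.7; τ_2 = 448.2/52.70 = 8.505 μs.
Total proper time: τ_1 + 8.505 = 135.7, so τ_1 = 135.7 − 8.505 = 127.2 μs.
γ_1 = 236.5/127.2 = 1.859; β = √(1 − 1/γ²) = √0.7107.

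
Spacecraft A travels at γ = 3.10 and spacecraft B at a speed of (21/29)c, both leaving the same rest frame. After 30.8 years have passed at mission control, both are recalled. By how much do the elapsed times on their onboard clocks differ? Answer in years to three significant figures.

A: γ = 3.10; τ_A = 30.8/3.100 = 9.935 years.
B: γ = 1/√(1 − (21/29)²) = 29/20 = 1.450; τ_B = 30.8/1.450 = 21.24 years.

|τ_A − τ_B| = 11.3 years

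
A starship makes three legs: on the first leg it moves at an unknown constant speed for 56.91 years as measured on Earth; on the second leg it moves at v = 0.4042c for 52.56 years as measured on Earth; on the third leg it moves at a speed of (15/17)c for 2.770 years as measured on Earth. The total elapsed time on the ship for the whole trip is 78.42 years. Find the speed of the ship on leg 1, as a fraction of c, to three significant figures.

Leg 1: speed unknown; τ_1 = 56.91/γ_1.
Leg 2: γ = 1/√(1 − 0.4042²) = 1/√0.8366 = 1.093; τ_2 = 52.56/1.093 = 48.08 years.
Leg 3: γ = 1/√(1 − (15/17)²) = 17/8 = 2.125; τ_3 = 2.770/2.125 = 1.304 years.
Total proper time: τ_1 + 48.08 + 1.304 = 78.42, so τ_1 = 78.42 − 49.38 = 29.04 years.
γ_1 = 56.91/29.04 = 1.960; β = √(1 − 1/γ²) = √0.7396.

β = 0.860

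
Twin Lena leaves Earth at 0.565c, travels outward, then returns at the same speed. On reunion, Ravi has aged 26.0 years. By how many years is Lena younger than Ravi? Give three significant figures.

γ = 1/√(1 − 0.565²) = 1/√0.6808 = 1.212
Lena's elapsed proper time: τ = 26.0/1.212 = 21.45 years.
Age gap = Δt − τ = 26.0 − 21.45 years.

Δt − τ = 4.55 years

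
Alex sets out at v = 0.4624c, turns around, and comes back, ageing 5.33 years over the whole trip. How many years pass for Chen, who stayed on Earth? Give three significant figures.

Δt = 6.01 years

γ = 1/√(1 − 0.4624²) = 1/√0.7862 = 1.128
Earth-frame duration is the dilated interval: Δt = γτ = 1.128 × 5.33 years.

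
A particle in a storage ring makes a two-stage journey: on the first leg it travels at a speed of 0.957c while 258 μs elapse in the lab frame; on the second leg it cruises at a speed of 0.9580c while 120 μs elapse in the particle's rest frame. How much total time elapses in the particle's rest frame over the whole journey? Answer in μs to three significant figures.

τ = 195 μs

Leg 1: γ = 1/√(1 − 0.957²) = 1/√0.08415 = 3.447; τ_1 = 258/3.447 = 74.84 μs.
Leg 2: 120 μs is already measured in the particle's rest frame.
Total: 74.84 + 120.0 μs.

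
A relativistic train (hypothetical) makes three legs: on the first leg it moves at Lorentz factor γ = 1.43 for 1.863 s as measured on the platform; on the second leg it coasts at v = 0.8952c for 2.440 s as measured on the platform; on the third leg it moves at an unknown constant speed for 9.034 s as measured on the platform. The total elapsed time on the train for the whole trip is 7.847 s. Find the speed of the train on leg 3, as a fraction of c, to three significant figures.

β = 0.797

Leg 1: γ = 1.43; τ_1 = 1.863/1.430 = 1.303 s.
Leg 2: γ = 1/√(1 − 0.8952²) = 1/√0.1986 = 2.244; τ_2 = 2.440/2.244 = 1.087 s.
Leg 3: speed unknown; τ_3 = 9.034/γ_3.
Total proper time: 1.303 + 1.087 + τ_3 = 7.847, so τ_3 = 7.847 − 2.390 = 5.457 s.
γ_3 = 9.034/5.457 = 1.656; β = √(1 − 1/γ²) = √0.6352.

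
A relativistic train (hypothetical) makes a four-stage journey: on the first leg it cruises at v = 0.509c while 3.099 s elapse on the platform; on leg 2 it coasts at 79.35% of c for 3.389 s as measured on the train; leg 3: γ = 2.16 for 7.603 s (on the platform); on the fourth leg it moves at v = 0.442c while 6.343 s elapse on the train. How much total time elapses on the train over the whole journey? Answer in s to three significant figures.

τ = 15.9 s

Leg 1: γ = 1/√(1 − 0.509²) = 1/√0.7409 = 1.162; τ_1 = 3.099/1.162 = 2.668 s.
Leg 2: 3.389 s is already measured on the train.
Leg 3: γ = 2.16; τ_3 = 7.603/2.160 = 3.520 s.
Leg 4: 6.343 s is already measured on the train.
Total: 2.668 + 3.389 + 3.520 + 6.343 s.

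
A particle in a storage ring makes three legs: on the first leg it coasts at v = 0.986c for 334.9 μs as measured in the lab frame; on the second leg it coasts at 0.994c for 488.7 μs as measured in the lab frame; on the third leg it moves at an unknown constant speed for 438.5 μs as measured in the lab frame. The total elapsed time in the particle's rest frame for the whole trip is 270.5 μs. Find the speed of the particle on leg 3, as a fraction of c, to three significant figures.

β = 0.930

Leg 1: γ = 1/√(1 − 0.986²) = 1/√0.02780 = 5.997; τ_1 = 334.9/5.997 = 55.84 μs.
Leg 2: γ = 1/√(1 − 0.994²) = 1/√0.01196 = 9.142; τ_2 = 488.7/9.142 = 53.45 μs.
Leg 3: speed unknown; τ_3 = 438.5/γ_3.
Total proper time: 55.84 + 53.45 + τ_3 = 270.5, so τ_3 = 270.5 − 109.3 = 161.2 μs.
γ_3 = 438.5/161.2 = 2.720; β = √(1 − 1/γ²) = √0.8649.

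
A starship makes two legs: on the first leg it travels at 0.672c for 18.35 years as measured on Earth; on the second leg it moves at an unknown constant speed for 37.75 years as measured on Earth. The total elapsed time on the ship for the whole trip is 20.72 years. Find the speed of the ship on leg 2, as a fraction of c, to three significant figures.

β = 0.982

Leg 1: γ = 1/√(1 − 0.672²) = 1/√0.5484 = 1.350; τ_1 = 18.35/1.350 = 13.59 years.
Leg 2: speed unknown; τ_2 = 37.75/γ_2.
Total proper time: 13.59 + τ_2 = 20.72, so τ_2 = 20.72 − 13.59 = 7.131 years.
γ_2 = 37.75/7.131 = 5.294; β = √(1 − 1/γ²) = √0.9643.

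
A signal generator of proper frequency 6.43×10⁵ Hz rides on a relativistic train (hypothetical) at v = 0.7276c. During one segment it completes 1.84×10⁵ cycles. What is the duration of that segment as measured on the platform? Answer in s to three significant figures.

γ = 1/√(1 − 0.7276²) = 1/√0.4706 = 1.458
Proper time for N cycles: τ = N/f = 1.84×10⁵/(6.43×10⁵) = 2.862×10⁻¹ s = 0.2862 s.
Lab-frame duration Δt = γτ = 1.458 × 0.2862 = 0.4171 s.

Δt = 0.417 s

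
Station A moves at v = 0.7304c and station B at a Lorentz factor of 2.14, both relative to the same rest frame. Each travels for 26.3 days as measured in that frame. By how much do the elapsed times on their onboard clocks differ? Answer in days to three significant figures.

A: γ = 1/√(1 − 0.7304²) = 1/√0.4665 = 1.464; τ_A = 26.3/1.464 = 17.96 days.
B: γ = 2.14; τ_B = 26.3/2.140 = 12.29 days.

|τ_A − τ_B| = 5.67 days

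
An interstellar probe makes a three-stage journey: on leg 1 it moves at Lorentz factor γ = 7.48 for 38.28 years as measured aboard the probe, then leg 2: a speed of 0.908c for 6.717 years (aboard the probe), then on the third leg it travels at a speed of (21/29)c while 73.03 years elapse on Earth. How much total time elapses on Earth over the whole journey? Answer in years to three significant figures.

Leg 1: γ = 7.48; Δt_1 = 7.480 × 38.28 = 286.3 years.
Leg 2: γ = 1/√(1 − 0.908²) = 1/√0.1755 = 2.387; Δt_2 = 2.387 × 6.717 = 16.03 years.
Leg 3: 73.03 years is already measured on Earth.
Total: 286.3 + 16.03 + 73.03 years.

Δt = 375 years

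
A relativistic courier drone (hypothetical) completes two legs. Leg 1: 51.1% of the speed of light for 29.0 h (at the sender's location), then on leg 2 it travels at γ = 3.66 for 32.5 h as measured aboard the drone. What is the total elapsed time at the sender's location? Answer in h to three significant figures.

Leg 1: 29.0 h is already measured at the sender's location.
Leg 2: γ = 3.66; Δt_2 = 3.660 × 32.5 = 119.0 h.
Total: 29.00 + 119.0 h.

Δt = 148 h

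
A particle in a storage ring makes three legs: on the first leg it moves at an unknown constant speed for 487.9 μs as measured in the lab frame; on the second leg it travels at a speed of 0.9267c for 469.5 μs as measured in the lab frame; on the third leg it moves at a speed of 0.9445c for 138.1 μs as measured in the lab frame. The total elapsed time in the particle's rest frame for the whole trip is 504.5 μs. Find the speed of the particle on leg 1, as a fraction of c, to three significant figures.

β = 0.815

Leg 1: speed unknown; τ_1 = 487.9/γ_1.
Leg 2: γ = 1/√(1 − 0.9267²) = 1/√0.1412 = 2.661; τ_2 = 469.5/2.661 = 176.4 μs.
Leg 3: γ = 1/√(1 − 0.9445²) = 1/√0.1079 = 3.044; τ_3 = 138.1/3.044 = 45.37 μs.
Total proper time: τ_1 + 176.4 + 45.37 = 504.5, so τ_1 = 504.5 − 221.8 = 282.7 μs.
γ_1 = 487.9/282.7 = 1.726; β = √(1 − 1/γ²) = √0.6643.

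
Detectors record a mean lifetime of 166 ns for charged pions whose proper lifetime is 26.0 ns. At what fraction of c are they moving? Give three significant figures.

γ = Δt/τ₀ = 166/26.0 = 6.385
β = √(1 − 1/γ²) = √(1 − 0.02453) = √0.9755

v = 0.988c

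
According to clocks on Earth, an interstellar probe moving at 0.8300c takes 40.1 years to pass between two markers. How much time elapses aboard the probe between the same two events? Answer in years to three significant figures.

τ = 22.4 years

γ = 1/√(1 − 0.8300²) = 1/√0.3111 = 1.793
The interval measured on Earth is the dilated one; the clock aboard the probe measures the proper time τ = Δt/γ = 40.1/1.793 years.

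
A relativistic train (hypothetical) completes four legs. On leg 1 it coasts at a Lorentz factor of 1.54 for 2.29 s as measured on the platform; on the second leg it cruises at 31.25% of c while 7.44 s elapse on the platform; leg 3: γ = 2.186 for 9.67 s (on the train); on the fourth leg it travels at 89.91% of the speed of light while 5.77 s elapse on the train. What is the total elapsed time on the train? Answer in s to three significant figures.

τ = 24.0 s

Leg 1: γ = 1.54; τ_1 = 2.29/1.540 = 1.487 s.
Leg 2: β = 0.3125; γ = 1/√(1 − 0.3125²) = 1/√0.9023 = 1.053; τ_2 = 7.44/1.053 = 7.067 s.
Leg 3: 9.67 s is already measured on the train.
Leg 4: 5.77 s is already measured on the train.
Total: 1.487 + 7.067 + 9.670 + 5.770 s.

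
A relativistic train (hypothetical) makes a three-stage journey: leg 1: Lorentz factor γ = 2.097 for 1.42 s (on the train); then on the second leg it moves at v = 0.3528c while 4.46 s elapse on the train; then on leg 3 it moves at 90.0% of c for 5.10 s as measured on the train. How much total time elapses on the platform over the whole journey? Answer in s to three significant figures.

Δt = 19.4 s

Leg 1: γ = 2.097; Δt_1 = 2.097 × 1.42 = 2.978 s.
Leg 2: γ = 1/√(1 − 0.3528²) = 1/√0.8755 = 1.069; Δt_2 = 1.069 × 4.46 = 4.766 s.
Leg 3: β = 0.900; γ = 1/√(1 − 0.900²) = 1/√0.1900 = 2.294; Δt_3 = 2.294 × 5.10 = 11.70 s.
Total: 2.978 + 4.766 + 11.70 s.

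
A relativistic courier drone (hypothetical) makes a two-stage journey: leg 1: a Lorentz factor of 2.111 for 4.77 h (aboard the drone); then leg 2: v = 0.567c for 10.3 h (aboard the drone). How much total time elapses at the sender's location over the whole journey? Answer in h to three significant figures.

Δt = 22.6 h

Leg 1: γ = 2.111; Δt_1 = 2.111 × 4.77 = 10.07 h.
Leg 2: γ = 1/√(1 − 0.567²) = 1/√0.6785 = 1.214; Δt_2 = 1.214 × 10.3 = 12.50 h.
Total: 10.07 + 12.50 h.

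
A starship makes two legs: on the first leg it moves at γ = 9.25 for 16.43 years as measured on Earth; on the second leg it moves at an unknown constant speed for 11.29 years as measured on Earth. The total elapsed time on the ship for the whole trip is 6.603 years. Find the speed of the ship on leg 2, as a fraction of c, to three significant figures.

β = 0.904

Leg 1: γ = 9.25; τ_1 = 16.43/9.250 = 1.776 years.
Leg 2: speed unknown; τ_2 = 11.29/γ_2.
Total proper time: 1.776 + τ_2 = 6.603, so τ_2 = 6.603 − 1.776 = 4.827 years.
γ_2 = 11.29/4.827 = 2.339; β = √(1 − 1/γ²) = √0.8172.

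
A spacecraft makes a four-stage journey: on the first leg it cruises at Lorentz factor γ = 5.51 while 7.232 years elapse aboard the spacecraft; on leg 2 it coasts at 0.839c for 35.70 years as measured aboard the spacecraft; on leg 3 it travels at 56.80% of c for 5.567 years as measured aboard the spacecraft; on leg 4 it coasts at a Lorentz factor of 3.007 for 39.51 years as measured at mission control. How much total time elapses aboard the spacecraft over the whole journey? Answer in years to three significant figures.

τ = 61.6 years

Leg 1: 7.232 years is already measured aboard the spacecraft.
Leg 2: 35.70 years is already measured aboard the spacecraft.
Leg 3: 5.567 years is already measured aboard the spacecraft.
Leg 4: γ = 3.007; τ_4 = 39.51/3.007 = 13.14 years.
Total: 7.232 + 35.70 + 5.567 + 13.14 years.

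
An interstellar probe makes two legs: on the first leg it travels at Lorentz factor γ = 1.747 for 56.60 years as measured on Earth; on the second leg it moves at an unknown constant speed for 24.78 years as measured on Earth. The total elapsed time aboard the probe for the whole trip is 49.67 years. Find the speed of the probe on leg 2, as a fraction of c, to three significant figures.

β = 0.717

Leg 1: γ = 1.747; τ_1 = 56.60/1.747 = 32.40 years.
Leg 2: speed unknown; τ_2 = 24.78/γ_2.
Total proper time: 32.40 + τ_2 = 49.67, so τ_2 = 49.67 − 32.40 = 17.27 years.
γ_2 = 24.78/17.27 = 1.435; β = √(1 − 1/γ²) = √0.5142.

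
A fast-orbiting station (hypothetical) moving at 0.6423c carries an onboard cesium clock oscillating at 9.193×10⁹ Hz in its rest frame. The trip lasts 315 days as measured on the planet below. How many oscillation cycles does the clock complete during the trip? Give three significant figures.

γ = 1/√(1 − 0.6423²) = 1/√0.5875 = 1.305
The oscillator's own cycle count is N = f × τ where τ is the proper time aboard the station. τ = Δt/γ = 315/1.305 = 241.4 days = 2.086×10⁷ s.
N = 9.193×10⁹ × 2.086×10⁷ = 1.918×10¹⁷.

N = 1.92×10¹⁷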